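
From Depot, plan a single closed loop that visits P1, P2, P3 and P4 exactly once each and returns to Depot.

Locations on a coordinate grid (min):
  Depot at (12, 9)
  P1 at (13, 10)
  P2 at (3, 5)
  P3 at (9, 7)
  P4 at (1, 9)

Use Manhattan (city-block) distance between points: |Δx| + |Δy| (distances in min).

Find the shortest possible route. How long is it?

Minimum total distance: 34 min.

With 4 stops there are 4!/2 = 12 distinct round trips (a route and its reverse cost the same).
Depot → P1 → P2 → P3 → P4 → Depot: 2+15+8+10+11 = 46
Depot → P1 → P2 → P4 → P3 → Depot: 2+15+6+10+5 = 38
Depot → P1 → P3 → P2 → P4 → Depot: 2+7+8+6+11 = 34
Depot → P1 → P3 → P4 → P2 → Depot: 2+7+10+6+13 = 38
Depot → P1 → P4 → P2 → P3 → Depot: 2+13+6+8+5 = 34
Depot → P1 → P4 → P3 → P2 → Depot: 2+13+10+8+13 = 46
Depot → P2 → P1 → P3 → P4 → Depot: 13+15+7+10+11 = 56
Depot → P2 → P1 → P4 → P3 → Depot: 13+15+13+10+5 = 56
Depot → P2 → P3 → P1 → P4 → Depot: 13+8+7+13+11 = 52
Depot → P2 → P4 → P1 → P3 → Depot: 13+6+13+7+5 = 44
Depot → P3 → P1 → P2 → P4 → Depot: 5+7+15+6+11 = 44
Depot → P3 → P2 → P1 → P4 → Depot: 5+8+15+13+11 = 52
The minimum is 34.
One optimal route: Depot → P1 → P3 → P2 → P4 → Depot (or its reverse).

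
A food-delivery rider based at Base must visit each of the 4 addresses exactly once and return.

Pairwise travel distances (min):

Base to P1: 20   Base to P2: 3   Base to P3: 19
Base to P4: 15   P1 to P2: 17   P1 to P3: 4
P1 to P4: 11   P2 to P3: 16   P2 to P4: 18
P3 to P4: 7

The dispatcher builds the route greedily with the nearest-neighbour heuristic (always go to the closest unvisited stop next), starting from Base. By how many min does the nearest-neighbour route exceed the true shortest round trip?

From Base: P2=3, P4=15, P3=19, P1=20 → choose P2 (3).
From P2: P3=16, P1=17, P4=18 → choose P3 (16).
From P3: P1=4, P4=7 → choose P1 (4).
From P1: P4=11 → choose P4 (11).
NN route Base → P2 → P3 → P1 → P4 → Base costs 49.
Optimal: Base → P2 → P1 → P3 → P4 → Base costs 46 (by enumerating all 12 distinct tours).
Excess = 49 − 46 = 3.

3 min longer than the optimal tour.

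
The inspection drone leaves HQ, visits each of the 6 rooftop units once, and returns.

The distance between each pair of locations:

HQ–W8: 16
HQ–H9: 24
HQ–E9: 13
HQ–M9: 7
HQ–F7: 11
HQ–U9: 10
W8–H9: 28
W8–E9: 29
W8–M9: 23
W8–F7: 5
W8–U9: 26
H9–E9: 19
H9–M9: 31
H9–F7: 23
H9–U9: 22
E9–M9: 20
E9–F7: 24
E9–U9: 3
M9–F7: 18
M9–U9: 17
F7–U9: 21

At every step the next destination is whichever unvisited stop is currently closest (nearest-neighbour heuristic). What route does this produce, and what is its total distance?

Nearest-neighbour total = 90; route HQ → M9 → U9 → E9 → H9 → F7 → W8 → HQ.

At HQ the remaining stops are M9 7, U9 10, F7 11, E9 13, W8 16, H9 24; go to M9.
At M9 the remaining stops are U9 17, F7 18, E9 20, W8 23, H9 31; go to U9.
At U9 the remaining stops are E9 3, F7 21, H9 22, W8 26; go to E9.
At E9 the remaining stops are H9 19, F7 24, W8 29; go to H9.
At H9 the remaining stops are F7 23, W8 28; go to F7.
At F7 the remaining stops are W8 5; go to W8.
Return W8→HQ: 16.
Total = 7 + 17 + 3 + 19 + 23 + 5 + 16 = 90.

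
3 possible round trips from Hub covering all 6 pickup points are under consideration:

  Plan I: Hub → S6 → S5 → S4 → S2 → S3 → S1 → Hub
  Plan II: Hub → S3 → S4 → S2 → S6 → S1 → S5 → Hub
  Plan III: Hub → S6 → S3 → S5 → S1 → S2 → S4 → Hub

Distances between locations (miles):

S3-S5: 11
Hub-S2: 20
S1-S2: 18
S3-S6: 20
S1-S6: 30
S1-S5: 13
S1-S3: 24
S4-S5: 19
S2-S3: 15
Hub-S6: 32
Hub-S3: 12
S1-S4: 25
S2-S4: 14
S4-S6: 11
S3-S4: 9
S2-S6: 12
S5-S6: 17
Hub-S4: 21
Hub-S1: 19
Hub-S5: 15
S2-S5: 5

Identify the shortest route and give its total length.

Shortest is Plan II, total 105 miles.

Plan I: 32 + 17 + 19 + 14 + 15 + 24 + 19 = 140
Plan II: 12 + 9 + 14 + 12 + 30 + 13 + 15 = 105
Plan III: 32 + 20 + 11 + 13 + 18 + 14 + 21 = 129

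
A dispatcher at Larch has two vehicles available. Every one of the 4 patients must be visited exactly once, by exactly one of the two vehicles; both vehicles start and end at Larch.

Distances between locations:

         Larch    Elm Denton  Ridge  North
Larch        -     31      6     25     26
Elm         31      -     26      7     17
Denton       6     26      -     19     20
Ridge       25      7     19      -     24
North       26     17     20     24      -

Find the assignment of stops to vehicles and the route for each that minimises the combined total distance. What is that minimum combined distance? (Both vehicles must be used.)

Minimum combined distance: 87.

Try each way of splitting the stops between the two vehicles (each non-empty) and, for each split, find the best tour for each vehicle:
  {Elm} + {Denton, Ridge, North}: 62 + 75 = 137
  {Denton} + {Elm, Ridge, North}: 12 + 75 = 87
  {Elm, Denton} + {Ridge, North}: 63 + 75 = 138
  {Ridge} + {Elm, Denton, North}: 50 + 74 = 124
  {Elm, Ridge} + {Denton, North}: 63 + 52 = 115
  {Denton, Ridge} + {Elm, North}: 50 + 74 = 124
  … (7 splits in total)
Best: vehicle 1 Larch → Denton → Larch = 12; vehicle 2 Larch → Ridge → Elm → North → Larch = 75; combined 87.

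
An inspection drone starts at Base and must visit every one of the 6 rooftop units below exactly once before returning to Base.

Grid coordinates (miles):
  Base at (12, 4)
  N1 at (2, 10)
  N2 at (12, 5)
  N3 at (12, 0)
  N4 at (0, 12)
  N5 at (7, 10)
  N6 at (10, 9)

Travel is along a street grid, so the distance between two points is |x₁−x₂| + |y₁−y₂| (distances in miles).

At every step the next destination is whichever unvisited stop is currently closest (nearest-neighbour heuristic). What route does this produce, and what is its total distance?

At Base the remaining stops are N2 1, N3 4, N6 7, N5 11, N1 16, N4 20; go to N2.
At N2 the remaining stops are N3 5, N6 6, N5 10, N1 15, N4 19; go to N3.
At N3 the remaining stops are N6 11, N5 15, N1 20, N4 24; go to N6.
At N6 the remaining stops are N5 4, N1 9, N4 13; go to N5.
At N5 the remaining stops are N1 5, N4 9; go to N1.
At N1 the remaining stops are N4 4; go to N4.
Return N4→Base: 20.
Total = 1 + 5 + 11 + 4 + 5 + 4 + 20 = 50.

50 miles along Base → N2 → N3 → N6 → N5 → N1 → N4 → Base.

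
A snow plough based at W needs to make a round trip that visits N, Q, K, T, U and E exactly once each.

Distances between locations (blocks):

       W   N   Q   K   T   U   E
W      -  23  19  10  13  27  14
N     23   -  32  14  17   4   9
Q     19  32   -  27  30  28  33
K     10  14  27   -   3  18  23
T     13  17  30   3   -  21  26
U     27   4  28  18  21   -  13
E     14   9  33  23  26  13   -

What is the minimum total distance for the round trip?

Shortest round trip = 97 blocks.

W - N - Q - K - T - U - E - W: 23+32+27+3+21+13+14 = 133
W - N - Q - K - T - E - U - W: 23+32+27+3+26+13+27 = 151
W - N - Q - K - U - T - E - W: 23+32+27+18+21+26+14 = 161
W - N - Q - K - U - E - T - W: 23+32+27+18+13+26+13 = 152
W - N - Q - K - E - T - U - W: 23+32+27+23+26+21+27 = 179
W - N - Q - K - E - U - T - W: 23+32+27+23+13+21+13 = 152
W - N - Q - T - K - U - E - W: 23+32+30+3+18+13+14 = 133
W - N - Q - T - K - E - U - W: 23+32+30+3+23+13+27 = 151
… (352 more)
W - Q - K - T - N - U - E - W: 19+27+3+17+4+13+14 = 97  ← best
The minimum is 97.
One optimal route: W → Q → K → T → N → U → E → W (or its reverse).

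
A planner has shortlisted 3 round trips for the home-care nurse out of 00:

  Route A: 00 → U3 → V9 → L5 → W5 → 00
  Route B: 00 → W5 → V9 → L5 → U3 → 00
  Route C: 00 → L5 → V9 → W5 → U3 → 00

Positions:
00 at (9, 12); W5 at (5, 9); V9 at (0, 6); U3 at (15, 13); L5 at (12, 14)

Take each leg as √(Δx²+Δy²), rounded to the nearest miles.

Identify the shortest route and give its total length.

Route A: 6 + 17 + 14 + 9 + 5 = 51
Route B: 5 + 6 + 14 + 3 + 6 = 34
Route C: 4 + 14 + 6 + 11 + 6 = 41

34 miles — Route B is the shortest.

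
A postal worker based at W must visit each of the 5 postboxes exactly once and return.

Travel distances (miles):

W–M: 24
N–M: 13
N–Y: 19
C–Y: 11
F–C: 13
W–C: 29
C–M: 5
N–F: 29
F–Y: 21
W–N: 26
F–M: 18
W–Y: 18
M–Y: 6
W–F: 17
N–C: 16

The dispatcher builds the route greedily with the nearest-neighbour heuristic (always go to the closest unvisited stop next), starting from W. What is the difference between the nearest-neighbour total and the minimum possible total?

From W: F=17, Y=18, M=24, N=26, C=29 → choose F (17).
From F: C=13, M=18, Y=21, N=29 → choose C (13).
From C: M=5, Y=11, N=16 → choose M (5).
From M: Y=6, N=13 → choose Y (6).
From Y: N=19 → choose N (19).
NN route W → F → C → M → Y → N → W costs 86.
Optimal: W → F → C → N → M → Y → W costs 83 (by enumerating all 60 distinct tours).
Excess = 86 − 83 = 3.

The nearest-neighbour route is 3 miles longer than optimal.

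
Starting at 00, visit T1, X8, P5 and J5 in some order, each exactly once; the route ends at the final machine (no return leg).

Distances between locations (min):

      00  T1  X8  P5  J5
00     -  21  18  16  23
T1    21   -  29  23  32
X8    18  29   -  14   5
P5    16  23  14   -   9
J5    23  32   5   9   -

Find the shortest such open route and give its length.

Shortest open route: 55 min.

There are 4! = 24 possible orderings.
00→T1→X8→P5→J5: 21+29+14+9 = 73
00→T1→X8→J5→P5: 21+29+5+9 = 64
00→T1→P5→X8→J5: 21+23+14+5 = 63
00→T1→P5→J5→X8: 21+23+9+5 = 58
00→T1→J5→X8→P5: 21+32+5+14 = 72
00→T1→J5→P5→X8: 21+32+9+14 = 76
00→X8→T1→P5→J5: 18+29+23+9 = 79
00→X8→T1→J5→P5: 18+29+32+9 = 88
00→X8→P5→T1→J5: 18+14+23+32 = 87
00→X8→P5→J5→T1: 18+14+9+32 = 73
00→X8→J5→T1→P5: 18+5+32+23 = 78
00→X8→J5→P5→T1: 18+5+9+23 = 55
00→P5→T1→X8→J5: 16+23+29+5 = 73
00→P5→T1→J5→X8: 16+23+32+5 = 76
… (10 more)
The minimum is 55.
One shortest path: 00 → X8 → J5 → P5 → T1.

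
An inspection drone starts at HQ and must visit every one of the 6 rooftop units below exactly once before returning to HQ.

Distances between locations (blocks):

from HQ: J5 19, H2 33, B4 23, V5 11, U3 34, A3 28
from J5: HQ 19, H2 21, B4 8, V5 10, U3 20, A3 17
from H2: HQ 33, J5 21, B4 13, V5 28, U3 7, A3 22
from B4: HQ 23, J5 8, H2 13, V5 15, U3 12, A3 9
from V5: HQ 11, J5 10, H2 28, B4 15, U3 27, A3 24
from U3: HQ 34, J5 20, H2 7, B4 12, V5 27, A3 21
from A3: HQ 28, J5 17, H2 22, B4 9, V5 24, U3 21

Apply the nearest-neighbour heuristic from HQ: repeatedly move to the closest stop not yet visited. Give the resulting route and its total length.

Nearest-neighbour total = 99 blocks; route HQ → V5 → J5 → B4 → A3 → U3 → H2 → HQ.

At HQ the remaining stops are V5 11, J5 19, B4 23, A3 28, H2 33, U3 34; go to V5.
At V5 the remaining stops are J5 10, B4 15, A3 24, U3 27, H2 28; go to J5.
At J5 the remaining stops are B4 8, A3 17, U3 20, H2 21; go to B4.
At B4 the remaining stops are A3 9, U3 12, H2 13; go to A3.
At A3 the remaining stops are U3 21, H2 22; go to U3.
At U3 the remaining stops are H2 7; go to H2.
Return H2→HQ: 33.
Total = 11 + 10 + 8 + 9 + 21 + 7 + 33 = 99.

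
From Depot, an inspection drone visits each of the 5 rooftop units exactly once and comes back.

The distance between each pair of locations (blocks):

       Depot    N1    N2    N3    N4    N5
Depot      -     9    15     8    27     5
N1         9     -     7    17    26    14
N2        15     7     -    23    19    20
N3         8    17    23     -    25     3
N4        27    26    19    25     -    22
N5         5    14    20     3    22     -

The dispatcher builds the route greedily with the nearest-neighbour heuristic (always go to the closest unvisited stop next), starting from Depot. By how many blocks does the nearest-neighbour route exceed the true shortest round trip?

10 blocks longer than the optimal tour.

From Depot: N5=5, N3=8, N1=9, N2=15, N4=27 → choose N5 (5).
From N5: N3=3, N1=14, N2=20, N4=22 → choose N3 (3).
From N3: N1=17, N2=23, N4=25 → choose N1 (17).
From N1: N2=7, N4=26 → choose N2 (7).
From N2: N4=19 → choose N4 (19).
NN route Depot → N5 → N3 → N1 → N2 → N4 → Depot costs 78.
Optimal: Depot → N1 → N2 → N4 → N3 → N5 → Depot costs 68 (by enumerating all 60 distinct tours).
Excess = 78 − 68 = 10.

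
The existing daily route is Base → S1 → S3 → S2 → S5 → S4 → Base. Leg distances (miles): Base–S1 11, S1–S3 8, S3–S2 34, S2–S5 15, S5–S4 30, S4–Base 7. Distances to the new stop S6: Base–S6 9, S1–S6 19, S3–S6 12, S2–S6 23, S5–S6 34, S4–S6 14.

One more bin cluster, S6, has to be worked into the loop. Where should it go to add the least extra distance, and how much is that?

Adding 1 miles by placing S6 on the S3–S2 leg.

Insertion cost between consecutive stops i–j is d(i,S6) + d(S6,j) − d(i,j):
  between Base and S1: 9 + 19 − 11 = 17
  between S1 and S3: 19 + 12 − 8 = 23
  between S3 and S2: 12 + 23 − 34 = 1
  between S2 and S5: 23 + 34 − 15 = 42
  between S5 and S4: 34 + 14 − 30 = 18
  between S4 and Base: 14 + 9 − 7 = 16
Cheapest insertion is between S3 and S2, adding 1.
New total = 105 + 1 = 106.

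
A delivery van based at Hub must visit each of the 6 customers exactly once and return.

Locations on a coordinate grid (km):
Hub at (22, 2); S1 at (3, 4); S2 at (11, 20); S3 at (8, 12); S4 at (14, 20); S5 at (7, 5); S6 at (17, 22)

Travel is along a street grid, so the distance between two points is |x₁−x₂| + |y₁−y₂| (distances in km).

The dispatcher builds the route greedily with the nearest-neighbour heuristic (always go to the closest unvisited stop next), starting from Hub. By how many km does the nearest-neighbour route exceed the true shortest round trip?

2 km longer than the optimal tour.

Hub: S5=18, S1=21, S3=24, S6=25, S4=26, S2=29 ⇒ S5
S5: S1=5, S3=8, S2=19, S4=22, S6=27 ⇒ S1
S1: S3=13, S2=24, S4=27, S6=32 ⇒ S3
S3: S2=11, S4=14, S6=19 ⇒ S2
S2: S4=3, S6=8 ⇒ S4
S4: S6=5 ⇒ S6
NN route Hub → S5 → S1 → S3 → S2 → S4 → S6 → Hub costs 80.
Optimal: Hub → S1 → S5 → S3 → S2 → S4 → S6 → Hub costs 78 (by enumerating all 360 distinct tours).
Excess = 80 − 78 = 2.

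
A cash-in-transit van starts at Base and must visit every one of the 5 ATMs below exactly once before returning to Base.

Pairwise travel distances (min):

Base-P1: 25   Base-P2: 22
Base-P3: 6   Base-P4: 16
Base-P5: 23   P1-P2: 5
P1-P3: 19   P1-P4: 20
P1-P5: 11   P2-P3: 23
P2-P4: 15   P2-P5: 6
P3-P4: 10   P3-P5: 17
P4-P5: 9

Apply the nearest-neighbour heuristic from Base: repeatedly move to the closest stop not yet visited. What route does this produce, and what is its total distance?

From Base: distances to unvisited — P3=6, P4=16, P2=22, P5=23, P1=25. Nearest is P3 (6).
From P3: distances to unvisited — P4=10, P5=17, P1=19, P2=23. Nearest is P4 (10).
From P4: distances to unvisited — P5=9, P2=15, P1=20. Nearest is P5 (9).
From P5: distances to unvisited — P2=6, P1=11. Nearest is P2 (6).
From P2: distances to unvisited — P1=5. Nearest is P1 (5).
Return P1→Base: 25.
Total = 6 + 10 + 9 + 6 + 5 + 25 = 61.

61 min along Base → P3 → P4 → P5 → P2 → P1 → Base.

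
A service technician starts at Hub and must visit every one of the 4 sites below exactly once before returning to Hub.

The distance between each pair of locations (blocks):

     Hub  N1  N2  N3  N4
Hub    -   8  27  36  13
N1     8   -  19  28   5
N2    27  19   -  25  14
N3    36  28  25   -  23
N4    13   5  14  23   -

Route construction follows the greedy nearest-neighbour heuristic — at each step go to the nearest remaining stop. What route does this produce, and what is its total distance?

Hub → [N1:8 / N4:13 / N2:27 / N3:36] → N1 (8)
N1 → [N4:5 / N2:19 / N3:28] → N4 (5)
N4 → [N2:14 / N3:23] → N2 (14)
N2 → [N3:25] → N3 (25)
Return N3→Hub: 36.
Total = 8 + 5 + 14 + 25 + 36 = 88.

Total distance 88 blocks via the nearest-neighbour route Hub → N1 → N4 → N2 → N3 → Hub.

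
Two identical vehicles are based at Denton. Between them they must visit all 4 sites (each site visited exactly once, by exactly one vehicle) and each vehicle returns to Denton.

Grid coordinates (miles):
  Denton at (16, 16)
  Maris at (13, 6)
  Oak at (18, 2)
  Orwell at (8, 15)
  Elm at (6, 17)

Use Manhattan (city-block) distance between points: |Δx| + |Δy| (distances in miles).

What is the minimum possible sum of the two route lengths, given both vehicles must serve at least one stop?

There are 2^3 − 1 = 7 ways to divide the 4 stops into two non-empty groups. For each, the best each vehicle can do is its own shortest tour through its group:
  {Maris} + {Oak, Orwell, Elm}: 26 + 54 = 80
  {Oak} + {Maris, Orwell, Elm}: 32 + 42 = 74
  {Maris, Oak} + {Orwell, Elm}: 38 + 24 = 62
  {Orwell} + {Maris, Oak, Elm}: 18 + 54 = 72
  {Maris, Orwell} + {Oak, Elm}: 36 + 54 = 90
  {Oak, Orwell} + {Maris, Elm}: 48 + 42 = 90
  … (7 splits in total)
Best: vehicle 1 Denton → Maris → Oak → Denton = 38; vehicle 2 Denton → Orwell → Elm → Denton = 24; combined 62.

62 miles — the smallest possible combined total.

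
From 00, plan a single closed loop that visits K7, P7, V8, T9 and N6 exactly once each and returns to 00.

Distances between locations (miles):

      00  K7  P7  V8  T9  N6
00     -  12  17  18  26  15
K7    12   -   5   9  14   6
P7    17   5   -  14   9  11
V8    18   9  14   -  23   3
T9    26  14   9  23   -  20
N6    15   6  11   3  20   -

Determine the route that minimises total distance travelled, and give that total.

67 miles — the shortest possible round trip.

00→K7→P7→V8→T9→N6→00: 12+5+14+23+20+15 = 89
00→K7→P7→V8→N6→T9→00: 12+5+14+3+20+26 = 80
00→K7→P7→T9→V8→N6→00: 12+5+9+23+3+15 = 67
00→K7→P7→T9→N6→V8→00: 12+5+9+20+3+18 = 67
00→K7→P7→N6→V8→T9→00: 12+5+11+3+23+26 = 80
00→K7→P7→N6→T9→V8→00: 12+5+11+20+23+18 = 89
00→K7→V8→P7→T9→N6→00: 12+9+14+9+20+15 = 79
00→K7→V8→P7→N6→T9→00: 12+9+14+11+20+26 = 92
00→K7→V8→T9→P7→N6→00: 12+9+23+9+11+15 = 79
00→K7→V8→T9→N6→P7→00: 12+9+23+20+11+17 = 92
00→K7→V8→N6→P7→T9→00: 12+9+3+11+9+26 = 70
00→K7→V8→N6→T9→P7→00: 12+9+3+20+9+17 = 70
00→K7→T9→P7→V8→N6→00: 12+14+9+14+3+15 = 67
00→K7→T9→P7→N6→V8→00: 12+14+9+11+3+18 = 67
… (46 more)
The minimum is 67.
One optimal route: 00 → K7 → P7 → T9 → V8 → N6 → 00 (or its reverse).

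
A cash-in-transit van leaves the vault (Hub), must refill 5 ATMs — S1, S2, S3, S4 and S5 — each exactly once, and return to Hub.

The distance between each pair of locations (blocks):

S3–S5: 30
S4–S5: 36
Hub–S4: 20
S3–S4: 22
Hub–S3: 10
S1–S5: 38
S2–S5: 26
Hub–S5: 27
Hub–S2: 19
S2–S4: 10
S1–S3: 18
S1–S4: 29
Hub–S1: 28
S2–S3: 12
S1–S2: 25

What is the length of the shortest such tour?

Shortest round trip = 120 blocks.

There are 60 distinct closed tours to check (reversals are equivalent).
Hub→S1→S2→S3→S4→S5→Hub: 28+25+12+22+36+27 = 150
Hub→S1→S2→S3→S5→S4→Hub: 28+25+12+30+36+20 = 151
Hub→S1→S2→S4→S3→S5→Hub: 28+25+10+22+30+27 = 142
Hub→S1→S2→S4→S5→S3→Hub: 28+25+10+36+30+10 = 139
Hub→S1→S2→S5→S3→S4→Hub: 28+25+26+30+22+20 = 151
Hub→S1→S2→S5→S4→S3→Hub: 28+25+26+36+22+10 = 147
Hub→S1→S3→S2→S4→S5→Hub: 28+18+12+10+36+27 = 131
Hub→S1→S3→S2→S5→S4→Hub: 28+18+12+26+36+20 = 140
Hub→S1→S3→S4→S2→S5→Hub: 28+18+22+10+26+27 = 131
Hub→S1→S3→S4→S5→S2→Hub: 28+18+22+36+26+19 = 149
Hub→S1→S3→S5→S2→S4→Hub: 28+18+30+26+10+20 = 132
Hub→S1→S3→S5→S4→S2→Hub: 28+18+30+36+10+19 = 141
Hub→S1→S4→S2→S3→S5→Hub: 28+29+10+12+30+27 = 136
Hub→S1→S4→S2→S5→S3→Hub: 28+29+10+26+30+10 = 133
… (46 more)
Hub→S3→S1→S4→S2→S5→Hub: 10+18+29+10+26+27 = 120  ← best
The minimum is 120.
One optimal route: Hub → S3 → S1 → S4 → S2 → S5 → Hub (or its reverse).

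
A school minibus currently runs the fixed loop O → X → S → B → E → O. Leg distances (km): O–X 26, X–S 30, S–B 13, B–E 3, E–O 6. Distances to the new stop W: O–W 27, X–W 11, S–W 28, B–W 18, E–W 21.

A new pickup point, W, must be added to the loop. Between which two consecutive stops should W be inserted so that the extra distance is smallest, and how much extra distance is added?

Insertion cost between consecutive stops i–j is d(i,W) + d(W,j) − d(i,j):
  between O and X: 27 + 11 − 26 = 12
  between X and S: 11 + 28 − 30 = 9
  between S and B: 28 + 18 − 13 = 33
  between B and E: 18 + 21 − 3 = 36
  between E and O: 21 + 27 − 6 = 42
Cheapest insertion is between X and S, adding 9.
New total = 78 + 9 = 87.

Adding 9 km by placing W on the X–S leg.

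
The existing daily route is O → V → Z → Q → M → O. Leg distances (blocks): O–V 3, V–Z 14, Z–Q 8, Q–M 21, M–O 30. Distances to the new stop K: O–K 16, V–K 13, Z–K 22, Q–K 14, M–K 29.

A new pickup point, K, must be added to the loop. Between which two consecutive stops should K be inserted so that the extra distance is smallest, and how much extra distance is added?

Insertion cost between consecutive stops i–j is d(i,K) + d(K,j) − d(i,j):
  between O and V: 16 + 13 − 3 = 26
  between V and Z: 13 + 22 − 14 = 21
  between Z and Q: 22 + 14 − 8 = 28
  between Q and M: 14 + 29 − 21 = 22
  between M and O: 29 + 16 − 30 = 15
Cheapest insertion is between M and O, adding 15.
New total = 76 + 15 = 91.

+15 blocks — insert K between M and O.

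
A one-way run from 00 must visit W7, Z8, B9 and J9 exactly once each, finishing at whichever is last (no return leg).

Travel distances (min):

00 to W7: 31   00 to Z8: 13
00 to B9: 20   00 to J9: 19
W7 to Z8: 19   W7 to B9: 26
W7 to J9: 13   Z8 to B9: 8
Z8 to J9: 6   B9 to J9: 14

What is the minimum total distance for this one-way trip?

There are 4! = 24 possible orderings.
00 - W7 - Z8 - B9 - J9: 31+19+8+14 = 72
00 - W7 - Z8 - J9 - B9: 31+19+6+14 = 70
00 - W7 - B9 - Z8 - J9: 31+26+8+6 = 71
00 - W7 - B9 - J9 - Z8: 31+26+14+6 = 77
00 - W7 - J9 - Z8 - B9: 31+13+6+8 = 58
00 - W7 - J9 - B9 - Z8: 31+13+14+8 = 66
00 - Z8 - W7 - B9 - J9: 13+19+26+14 = 72
00 - Z8 - W7 - J9 - B9: 13+19+13+14 = 59
00 - Z8 - B9 - W7 - J9: 13+8+26+13 = 60
00 - Z8 - B9 - J9 - W7: 13+8+14+13 = 48
00 - Z8 - J9 - W7 - B9: 13+6+13+26 = 58
00 - Z8 - J9 - B9 - W7: 13+6+14+26 = 59
00 - B9 - W7 - Z8 - J9: 20+26+19+6 = 71
00 - B9 - W7 - J9 - Z8: 20+26+13+6 = 65
… (10 more)
00 - B9 - Z8 - J9 - W7: 20+8+6+13 = 47  ← best
The minimum is 47.
One shortest path: 00 → B9 → Z8 → J9 → W7.

Minimum one-way distance = 47 min.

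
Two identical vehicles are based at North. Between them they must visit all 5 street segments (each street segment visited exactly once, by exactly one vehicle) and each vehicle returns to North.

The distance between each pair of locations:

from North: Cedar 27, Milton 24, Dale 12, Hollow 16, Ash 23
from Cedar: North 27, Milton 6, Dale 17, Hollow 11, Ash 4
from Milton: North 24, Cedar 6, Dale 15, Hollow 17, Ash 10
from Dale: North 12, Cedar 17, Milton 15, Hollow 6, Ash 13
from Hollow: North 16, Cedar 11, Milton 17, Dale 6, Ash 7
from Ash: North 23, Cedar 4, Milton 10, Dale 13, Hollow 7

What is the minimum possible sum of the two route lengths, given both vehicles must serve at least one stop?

Minimum combined distance: 81.

Check every non-empty split of the stops between the two vehicles; for each half take its own optimal tour:
  {Cedar} + {Milton, Dale, Hollow, Ash}: 54 + 59 = 113
  {Milton} + {Cedar, Dale, Hollow, Ash}: 48 + 56 = 104
  {Cedar, Milton} + {Dale, Hollow, Ash}: 57 + 48 = 105
  {Dale} + {Cedar, Milton, Hollow, Ash}: 24 + 57 = 81
  {Cedar, Dale} + {Milton, Hollow, Ash}: 56 + 57 = 113
  {Milton, Dale} + {Cedar, Hollow, Ash}: 51 + 54 = 105
  … (15 splits in total)
Best: vehicle 1 North → Dale → North = 24; vehicle 2 North → Milton → Cedar → Ash → Hollow → North = 57; combined 81.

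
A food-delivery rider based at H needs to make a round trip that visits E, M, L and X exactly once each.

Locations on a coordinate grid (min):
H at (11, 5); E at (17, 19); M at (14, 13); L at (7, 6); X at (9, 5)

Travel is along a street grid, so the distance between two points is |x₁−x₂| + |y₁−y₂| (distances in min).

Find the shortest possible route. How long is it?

Shortest round trip = 48 min.

With 4 stops there are 4!/2 = 12 distinct round trips (a route and its reverse cost the same).
H → E → M → L → X → H: 20+9+14+3+2 = 48
H → E → M → X → L → H: 20+9+13+3+5 = 50
H → E → L → M → X → H: 20+23+14+13+2 = 72
H → E → L → X → M → H: 20+23+3+13+11 = 70
H → E → X → M → L → H: 20+22+13+14+5 = 74
H → E → X → L → M → H: 20+22+3+14+11 = 70
H → M → E → L → X → H: 11+9+23+3+2 = 48
H → M → E → X → L → H: 11+9+22+3+5 = 50
H → M → L → E → X → H: 11+14+23+22+2 = 72
H → M → X → E → L → H: 11+13+22+23+5 = 74
H → L → E → M → X → H: 5+23+9+13+2 = 52
H → L → M → E → X → H: 5+14+9+22+2 = 52
The minimum is 48.
One optimal route: H → E → M → L → X → H (or its reverse).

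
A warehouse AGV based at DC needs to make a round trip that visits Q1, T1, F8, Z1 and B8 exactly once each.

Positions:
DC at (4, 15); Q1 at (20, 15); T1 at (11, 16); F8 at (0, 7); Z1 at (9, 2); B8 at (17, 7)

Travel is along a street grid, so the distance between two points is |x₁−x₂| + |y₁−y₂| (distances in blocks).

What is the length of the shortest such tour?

DC-Q1-T1-F8-Z1-B8-DC: 16+10+20+14+13+21 = 94
DC-Q1-T1-F8-B8-Z1-DC: 16+10+20+17+13+18 = 94
DC-Q1-T1-Z1-F8-B8-DC: 16+10+16+14+17+21 = 94
DC-Q1-T1-Z1-B8-F8-DC: 16+10+16+13+17+12 = 84
DC-Q1-T1-B8-F8-Z1-DC: 16+10+15+17+14+18 = 90
DC-Q1-T1-B8-Z1-F8-DC: 16+10+15+13+14+12 = 80
DC-Q1-F8-T1-Z1-B8-DC: 16+28+20+16+13+21 = 114
DC-Q1-F8-T1-B8-Z1-DC: 16+28+20+15+13+18 = 110
DC-Q1-F8-Z1-T1-B8-DC: 16+28+14+16+15+21 = 110
DC-Q1-F8-Z1-B8-T1-DC: 16+28+14+13+15+8 = 94
DC-Q1-F8-B8-T1-Z1-DC: 16+28+17+15+16+18 = 110
DC-Q1-F8-B8-Z1-T1-DC: 16+28+17+13+16+8 = 98
DC-Q1-Z1-T1-F8-B8-DC: 16+24+16+20+17+21 = 114
DC-Q1-Z1-T1-B8-F8-DC: 16+24+16+15+17+12 = 100
… (46 more)
DC-T1-Q1-B8-Z1-F8-DC: 8+10+11+13+14+12 = 68  ← best
The minimum is 68.
One optimal route: DC → T1 → Q1 → B8 → Z1 → F8 → DC (or its reverse).

Shortest round trip = 68 blocks.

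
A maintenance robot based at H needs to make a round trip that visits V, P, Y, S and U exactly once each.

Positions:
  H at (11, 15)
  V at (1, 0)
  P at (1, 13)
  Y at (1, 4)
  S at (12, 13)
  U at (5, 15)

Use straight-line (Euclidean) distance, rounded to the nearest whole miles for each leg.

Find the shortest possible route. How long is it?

42 miles — the shortest possible round trip.

There are 60 distinct closed tours to check (reversals are equivalent).
H → V → P → Y → S → U → H: 18+13+9+14+7+6 = 67
H → V → P → Y → U → S → H: 18+13+9+12+7+2 = 61
H → V → P → S → Y → U → H: 18+13+11+14+12+6 = 74
H → V → P → S → U → Y → H: 18+13+11+7+12+15 = 76
H → V → P → U → Y → S → H: 18+13+4+12+14+2 = 63
H → V → P → U → S → Y → H: 18+13+4+7+14+15 = 71
H → V → Y → P → S → U → H: 18+4+9+11+7+6 = 55
H → V → Y → P → U → S → H: 18+4+9+4+7+2 = 44
H → V → Y → S → P → U → H: 18+4+14+11+4+6 = 57
H → V → Y → S → U → P → H: 18+4+14+7+4+10 = 57
H → V → Y → U → P → S → H: 18+4+12+4+11+2 = 51
H → V → Y → U → S → P → H: 18+4+12+7+11+10 = 62
H → V → S → P → Y → U → H: 18+17+11+9+12+6 = 73
H → V → S → P → U → Y → H: 18+17+11+4+12+15 = 77
… (46 more)
H → S → V → Y → P → U → H: 2+17+4+9+4+6 = 42  ← best
The minimum is 42.
One optimal route: H → S → V → Y → P → U → H (or its reverse).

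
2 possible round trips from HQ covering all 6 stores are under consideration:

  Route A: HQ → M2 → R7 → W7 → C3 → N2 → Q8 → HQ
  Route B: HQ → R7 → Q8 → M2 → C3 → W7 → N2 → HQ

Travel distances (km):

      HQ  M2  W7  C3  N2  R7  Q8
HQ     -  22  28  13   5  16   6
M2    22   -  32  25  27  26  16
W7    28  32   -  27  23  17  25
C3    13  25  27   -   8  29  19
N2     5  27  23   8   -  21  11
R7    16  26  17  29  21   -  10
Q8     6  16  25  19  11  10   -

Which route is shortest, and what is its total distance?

Shortest is Route A, total 117 km.

Route A: 22 + 26 + 17 + 27 + 8 + 11 + 6 = 117
Route B: 16 + 10 + 16 + 25 + 27 + 23 + 5 = 122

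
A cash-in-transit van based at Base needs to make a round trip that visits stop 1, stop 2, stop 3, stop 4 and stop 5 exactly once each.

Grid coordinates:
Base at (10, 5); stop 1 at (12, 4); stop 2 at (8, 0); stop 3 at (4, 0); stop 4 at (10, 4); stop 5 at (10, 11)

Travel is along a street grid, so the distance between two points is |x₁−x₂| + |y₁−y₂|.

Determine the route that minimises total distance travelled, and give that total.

Base-stop 1-stop 2-stop 3-stop 4-stop 5-Base: 3+8+4+10+7+6 = 38
Base-stop 1-stop 2-stop 3-stop 5-stop 4-Base: 3+8+4+17+7+1 = 40
Base-stop 1-stop 2-stop 4-stop 3-stop 5-Base: 3+8+6+10+17+6 = 50
Base-stop 1-stop 2-stop 4-stop 5-stop 3-Base: 3+8+6+7+17+11 = 52
Base-stop 1-stop 2-stop 5-stop 3-stop 4-Base: 3+8+13+17+10+1 = 52
Base-stop 1-stop 2-stop 5-stop 4-stop 3-Base: 3+8+13+7+10+11 = 52
Base-stop 1-stop 3-stop 2-stop 4-stop 5-Base: 3+12+4+6+7+6 = 38
Base-stop 1-stop 3-stop 2-stop 5-stop 4-Base: 3+12+4+13+7+1 = 40
Base-stop 1-stop 3-stop 4-stop 2-stop 5-Base: 3+12+10+6+13+6 = 50
Base-stop 1-stop 3-stop 4-stop 5-stop 2-Base: 3+12+10+7+13+7 = 52
Base-stop 1-stop 3-stop 5-stop 2-stop 4-Base: 3+12+17+13+6+1 = 52
Base-stop 1-stop 3-stop 5-stop 4-stop 2-Base: 3+12+17+7+6+7 = 52
Base-stop 1-stop 4-stop 2-stop 3-stop 5-Base: 3+2+6+4+17+6 = 38
Base-stop 1-stop 4-stop 2-stop 5-stop 3-Base: 3+2+6+13+17+11 = 52
… (46 more)
The minimum is 38.
One optimal route: Base → stop 1 → stop 2 → stop 3 → stop 4 → stop 5 → Base (or its reverse).

Shortest round trip = 38.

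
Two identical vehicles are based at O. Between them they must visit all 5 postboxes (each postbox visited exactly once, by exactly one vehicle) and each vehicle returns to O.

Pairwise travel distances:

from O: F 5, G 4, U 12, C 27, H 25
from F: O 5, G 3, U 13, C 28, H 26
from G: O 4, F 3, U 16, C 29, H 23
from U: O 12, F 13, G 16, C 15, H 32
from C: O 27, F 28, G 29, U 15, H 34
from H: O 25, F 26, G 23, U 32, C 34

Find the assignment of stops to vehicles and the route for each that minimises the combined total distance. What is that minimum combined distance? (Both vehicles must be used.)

Minimum combined distance: 98.

There are 2^4 − 1 = 15 ways to divide the 5 stops into two non-empty groups. For each, the best each vehicle can do is its own shortest tour through its group:
  {F} + {G, U, C, H}: 10 + 88 = 98
  {G} + {F, U, C, H}: 8 + 92 = 100
  {F, G} + {U, C, H}: 12 + 86 = 98
  {U} + {F, G, C, H}: 24 + 92 = 116
  {F, U} + {G, C, H}: 30 + 88 = 118
  {G, U} + {F, C, H}: 32 + 92 = 124
  … (15 splits in total)
Best: vehicle 1 O → F → O = 10; vehicle 2 O → G → H → C → U → O = 88; combined 98.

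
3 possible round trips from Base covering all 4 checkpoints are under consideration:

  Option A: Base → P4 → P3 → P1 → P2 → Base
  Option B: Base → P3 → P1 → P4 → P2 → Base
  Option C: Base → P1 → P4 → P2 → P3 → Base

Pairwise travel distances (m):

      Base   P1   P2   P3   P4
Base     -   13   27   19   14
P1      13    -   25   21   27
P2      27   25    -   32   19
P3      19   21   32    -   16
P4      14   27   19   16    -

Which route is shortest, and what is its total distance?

Option A: 14 + 16 + 21 + 25 + 27 = 103
Option B: 19 + 21 + 27 + 19 + 27 = 113
Option C: 13 + 27 + 19 + 32 + 19 = 110

103 m — Option A is the shortest.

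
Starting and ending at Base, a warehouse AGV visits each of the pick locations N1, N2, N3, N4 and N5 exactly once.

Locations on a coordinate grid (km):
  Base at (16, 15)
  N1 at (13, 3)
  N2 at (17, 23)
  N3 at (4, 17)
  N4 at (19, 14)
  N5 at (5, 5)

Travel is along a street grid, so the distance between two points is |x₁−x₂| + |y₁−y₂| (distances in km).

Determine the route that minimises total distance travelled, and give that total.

Base → N1 → N2 → N3 → N4 → N5 → Base: 15+24+19+18+23+21 = 120
Base → N1 → N2 → N3 → N5 → N4 → Base: 15+24+19+13+23+4 = 98
Base → N1 → N2 → N4 → N3 → N5 → Base: 15+24+11+18+13+21 = 102
Base → N1 → N2 → N4 → N5 → N3 → Base: 15+24+11+23+13+14 = 100
Base → N1 → N2 → N5 → N3 → N4 → Base: 15+24+30+13+18+4 = 104
Base → N1 → N2 → N5 → N4 → N3 → Base: 15+24+30+23+18+14 = 124
Base → N1 → N3 → N2 → N4 → N5 → Base: 15+23+19+11+23+21 = 112
Base → N1 → N3 → N2 → N5 → N4 → Base: 15+23+19+30+23+4 = 114
Base → N1 → N3 → N4 → N2 → N5 → Base: 15+23+18+11+30+21 = 118
Base → N1 → N3 → N4 → N5 → N2 → Base: 15+23+18+23+30+9 = 118
Base → N1 → N3 → N5 → N2 → N4 → Base: 15+23+13+30+11+4 = 96
Base → N1 → N3 → N5 → N4 → N2 → Base: 15+23+13+23+11+9 = 94
Base → N1 → N4 → N2 → N3 → N5 → Base: 15+17+11+19+13+21 = 96
Base → N1 → N4 → N2 → N5 → N3 → Base: 15+17+11+30+13+14 = 100
… (46 more)
Base → N1 → N5 → N3 → N2 → N4 → Base: 15+10+13+19+11+4 = 72  ← best
The minimum is 72.
One optimal route: Base → N1 → N5 → N3 → N2 → N4 → Base (or its reverse).

72 km — the shortest possible round trip.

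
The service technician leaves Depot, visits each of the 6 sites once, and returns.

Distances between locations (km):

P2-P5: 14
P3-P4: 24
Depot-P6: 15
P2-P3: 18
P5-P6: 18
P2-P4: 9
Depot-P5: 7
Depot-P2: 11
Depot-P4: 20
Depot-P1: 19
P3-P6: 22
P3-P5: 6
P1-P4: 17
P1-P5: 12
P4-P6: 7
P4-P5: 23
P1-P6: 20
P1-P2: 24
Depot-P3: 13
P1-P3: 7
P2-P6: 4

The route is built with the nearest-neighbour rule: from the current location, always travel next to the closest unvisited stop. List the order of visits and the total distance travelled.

Total distance 59 km via the nearest-neighbour route Depot → P5 → P3 → P1 → P4 → P6 → P2 → Depot.

From Depot: distances to unvisited — P5=7, P2=11, P3=13, P6=15, P1=19, P4=20. Nearest is P5 (7).
From P5: distances to unvisited — P3=6, P1=12, P2=14, P6=18, P4=23. Nearest is P3 (6).
From P3: distances to unvisited — P1=7, P2=18, P6=22, P4=24. Nearest is P1 (7).
From P1: distances to unvisited — P4=17, P6=20, P2=24. Nearest is P4 (17).
From P4: distances to unvisited — P6=7, P2=9. Nearest is P6 (7).
From P6: distances to unvisited — P2=4. Nearest is P2 (4).
Return P2→Depot: 11.
Total = 7 + 6 + 7 + 17 + 7 + 4 + 11 = 59.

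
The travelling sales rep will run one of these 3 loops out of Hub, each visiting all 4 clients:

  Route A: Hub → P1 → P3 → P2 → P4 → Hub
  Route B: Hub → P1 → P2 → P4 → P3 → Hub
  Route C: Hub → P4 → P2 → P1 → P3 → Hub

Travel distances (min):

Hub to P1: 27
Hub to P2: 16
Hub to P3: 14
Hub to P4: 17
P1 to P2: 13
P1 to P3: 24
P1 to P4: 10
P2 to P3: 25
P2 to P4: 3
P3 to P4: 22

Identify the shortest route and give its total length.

Route A: 27 + 24 + 25 + 3 + 17 = 96
Route B: 27 + 13 + 3 + 22 + 14 = 79
Route C: 17 + 3 + 13 + 24 + 14 = 71

Shortest is Route C, total 71 min.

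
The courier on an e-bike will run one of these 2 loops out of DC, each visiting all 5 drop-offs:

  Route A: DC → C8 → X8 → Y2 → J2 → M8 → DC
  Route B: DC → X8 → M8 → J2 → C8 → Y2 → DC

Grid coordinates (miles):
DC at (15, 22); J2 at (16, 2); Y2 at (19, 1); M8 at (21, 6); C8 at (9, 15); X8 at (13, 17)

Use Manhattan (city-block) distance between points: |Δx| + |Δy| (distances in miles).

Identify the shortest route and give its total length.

76 miles — Route A is the shortest.

Route A: 13 + 6 + 22 + 4 + 9 + 22 = 76
Route B: 7 + 19 + 9 + 20 + 24 + 25 = 104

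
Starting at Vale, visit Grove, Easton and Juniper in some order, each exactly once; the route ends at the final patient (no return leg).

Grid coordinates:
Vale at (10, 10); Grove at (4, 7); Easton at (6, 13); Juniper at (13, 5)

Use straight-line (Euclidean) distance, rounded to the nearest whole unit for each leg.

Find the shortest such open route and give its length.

There are 3! = 6 possible orderings.
Vale → Grove → Easton → Juniper: 7+6+11 = 24
Vale → Grove → Juniper → Easton: 7+9+11 = 27
Vale → Easton → Grove → Juniper: 5+6+9 = 20
Vale → Easton → Juniper → Grove: 5+11+9 = 25
Vale → Juniper → Grove → Easton: 6+9+6 = 21
Vale → Juniper → Easton → Grove: 6+11+6 = 23
The minimum is 20.
One shortest path: Vale → Easton → Grove → Juniper.

Shortest open route: 20.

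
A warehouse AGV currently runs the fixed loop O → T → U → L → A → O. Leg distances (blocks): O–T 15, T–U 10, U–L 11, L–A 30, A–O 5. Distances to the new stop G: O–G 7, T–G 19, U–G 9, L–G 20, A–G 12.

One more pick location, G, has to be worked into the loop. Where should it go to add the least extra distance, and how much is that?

Minimum extra distance: 2 blocks, inserting G between L and A.

Insertion cost between consecutive stops i–j is d(i,G) + d(G,j) − d(i,j):
  between O and T: 7 + 19 − 15 = 11
  between T and U: 19 + 9 − 10 = 18
  between U and L: 9 + 20 − 11 = 18
  between L and A: 20 + 12 − 30 = 2
  between A and O: 12 + 7 − 5 = 14
Cheapest insertion is between L and A, adding 2.
New total = 71 + 2 = 73.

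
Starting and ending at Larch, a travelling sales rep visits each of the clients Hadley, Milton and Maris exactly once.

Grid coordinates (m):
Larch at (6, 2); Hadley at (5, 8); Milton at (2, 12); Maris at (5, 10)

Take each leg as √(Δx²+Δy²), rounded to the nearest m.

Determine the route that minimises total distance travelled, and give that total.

There are 3 distinct closed tours to check (reversals are equivalent).
Larch-Hadley-Milton-Maris-Larch: 6+5+4+8 = 23
Larch-Hadley-Maris-Milton-Larch: 6+2+4+11 = 23
Larch-Milton-Hadley-Maris-Larch: 11+5+2+8 = 26
The minimum is 23.
One optimal route: Larch → Hadley → Milton → Maris → Larch (or its reverse).

23 m — the shortest possible round trip.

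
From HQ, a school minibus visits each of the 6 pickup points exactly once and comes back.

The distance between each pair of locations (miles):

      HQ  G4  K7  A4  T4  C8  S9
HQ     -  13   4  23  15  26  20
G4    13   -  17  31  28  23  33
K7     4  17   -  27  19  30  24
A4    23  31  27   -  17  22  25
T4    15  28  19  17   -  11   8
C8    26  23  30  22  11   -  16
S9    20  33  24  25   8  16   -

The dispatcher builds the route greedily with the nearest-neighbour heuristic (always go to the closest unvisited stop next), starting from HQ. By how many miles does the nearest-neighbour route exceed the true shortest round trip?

Excess over optimum: 3 miles.

From HQ: K7=4, G4=13, T4=15, S9=20, A4=23, C8=26 → choose K7 (4).
From K7: G4=17, T4=19, S9=24, A4=27, C8=30 → choose G4 (17).
From G4: C8=23, T4=28, A4=31, S9=33 → choose C8 (23).
From C8: T4=11, S9=16, A4=22 → choose T4 (11).
From T4: S9=8, A4=17 → choose S9 (8).
From S9: A4=25 → choose A4 (25).
NN route HQ → K7 → G4 → C8 → T4 → S9 → A4 → HQ costs 111.
Optimal: HQ → G4 → C8 → S9 → T4 → A4 → K7 → HQ costs 108 (by enumerating all 360 distinct tours).
Excess = 111 − 108 = 3.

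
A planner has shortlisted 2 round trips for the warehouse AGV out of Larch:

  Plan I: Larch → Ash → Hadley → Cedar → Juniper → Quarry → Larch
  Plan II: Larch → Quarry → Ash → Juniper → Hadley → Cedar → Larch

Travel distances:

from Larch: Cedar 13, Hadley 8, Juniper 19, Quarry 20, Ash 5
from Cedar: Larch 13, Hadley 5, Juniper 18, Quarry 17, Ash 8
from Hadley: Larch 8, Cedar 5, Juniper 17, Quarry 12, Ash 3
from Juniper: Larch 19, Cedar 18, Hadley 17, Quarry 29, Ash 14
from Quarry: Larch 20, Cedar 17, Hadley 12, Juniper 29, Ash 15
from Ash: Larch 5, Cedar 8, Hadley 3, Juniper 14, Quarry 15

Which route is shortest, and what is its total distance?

80 — Plan I is the shortest.

Plan I: 5 + 3 + 5 + 18 + 29 + 20 = 80
Plan II: 20 + 15 + 14 + 17 + 5 + 13 = 84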